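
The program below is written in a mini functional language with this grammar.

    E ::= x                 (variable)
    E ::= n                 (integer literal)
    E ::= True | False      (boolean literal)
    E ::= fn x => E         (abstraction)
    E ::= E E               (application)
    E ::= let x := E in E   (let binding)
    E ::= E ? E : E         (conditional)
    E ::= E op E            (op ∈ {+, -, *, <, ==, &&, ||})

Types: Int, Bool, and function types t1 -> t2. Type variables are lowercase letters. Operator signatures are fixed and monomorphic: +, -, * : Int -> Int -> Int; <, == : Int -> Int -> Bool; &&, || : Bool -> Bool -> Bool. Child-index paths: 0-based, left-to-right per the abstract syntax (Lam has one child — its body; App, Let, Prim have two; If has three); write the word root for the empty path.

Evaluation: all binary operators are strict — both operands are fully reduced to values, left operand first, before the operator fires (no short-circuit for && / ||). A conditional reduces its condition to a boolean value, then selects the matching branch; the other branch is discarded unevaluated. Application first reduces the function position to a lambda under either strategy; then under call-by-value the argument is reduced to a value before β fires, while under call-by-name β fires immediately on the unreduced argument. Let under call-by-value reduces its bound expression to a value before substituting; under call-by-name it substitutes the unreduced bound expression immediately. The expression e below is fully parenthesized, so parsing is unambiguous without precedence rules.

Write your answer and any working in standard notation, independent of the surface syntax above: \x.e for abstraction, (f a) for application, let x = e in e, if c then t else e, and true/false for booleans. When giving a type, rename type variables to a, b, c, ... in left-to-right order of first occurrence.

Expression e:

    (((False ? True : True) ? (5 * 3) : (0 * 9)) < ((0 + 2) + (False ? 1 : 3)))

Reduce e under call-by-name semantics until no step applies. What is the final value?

Derivation:
step 0: ((if (if false then true else true) then (5 * 3) else (0 * 9)) < ((0 + 2) + (if false then 1 else 3)))
step 1: [if@0.0] ((if true then (5 * 3) else (0 * 9)) < ((0 + 2) + (if false then 1 else 3)))
step 2: [if@0] ((5 * 3) < ((0 + 2) + (if false then 1 else 3)))
step 3: [delta@0] (15 < ((0 + 2) + (if false then 1 else 3)))
step 4: [delta@1.0] (15 < (2 + (if false then 1 else 3)))
step 5: [if@1.1] (15 < (2 + 3))
step 6: [delta@1] (15 < 5)
step 7: [delta@root] false

Answer: false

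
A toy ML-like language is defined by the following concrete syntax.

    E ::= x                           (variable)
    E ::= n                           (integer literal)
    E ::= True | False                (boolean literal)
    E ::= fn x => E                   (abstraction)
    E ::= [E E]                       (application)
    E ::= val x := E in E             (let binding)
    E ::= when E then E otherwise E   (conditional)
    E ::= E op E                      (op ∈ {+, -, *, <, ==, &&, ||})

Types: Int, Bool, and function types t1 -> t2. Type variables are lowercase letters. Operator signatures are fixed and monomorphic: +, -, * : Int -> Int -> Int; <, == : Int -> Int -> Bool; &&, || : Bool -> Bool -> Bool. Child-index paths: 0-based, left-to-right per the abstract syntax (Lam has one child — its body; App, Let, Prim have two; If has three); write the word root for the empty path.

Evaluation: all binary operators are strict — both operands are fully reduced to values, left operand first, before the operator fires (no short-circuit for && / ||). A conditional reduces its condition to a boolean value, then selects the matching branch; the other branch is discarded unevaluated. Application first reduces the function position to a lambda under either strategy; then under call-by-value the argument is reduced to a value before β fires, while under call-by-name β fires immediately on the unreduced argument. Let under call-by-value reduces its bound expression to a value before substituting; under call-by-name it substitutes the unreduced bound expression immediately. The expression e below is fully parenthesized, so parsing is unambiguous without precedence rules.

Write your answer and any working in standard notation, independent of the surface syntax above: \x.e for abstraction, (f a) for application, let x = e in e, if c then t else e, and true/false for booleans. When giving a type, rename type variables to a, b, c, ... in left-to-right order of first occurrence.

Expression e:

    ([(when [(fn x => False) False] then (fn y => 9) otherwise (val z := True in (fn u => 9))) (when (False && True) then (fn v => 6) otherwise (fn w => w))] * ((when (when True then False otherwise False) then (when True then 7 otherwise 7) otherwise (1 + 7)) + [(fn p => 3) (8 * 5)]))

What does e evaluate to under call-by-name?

Answer: 99

Working:
step 0: (((if ((\x.false) false) then (\y.9) else (let z = true in (\u.9))) (if (false && true) then (\v.6) else (\w.w))) * ((if (if true then false else false) then (if true then 7 else 7) else (1 + 7)) + ((\p.3) (8 * 5))))
step 1: [beta@0.0.0] (((if false then (\y.9) else (let z = true in (\u.9))) (if (false && true) then (\v.6) else (\w.w))) * ((if (if true then false else false) then (if true then 7 else 7) else (1 + 7)) + ((\p.3) (8 * 5))))
step 2: [if@0.0] (((let z = true in (\u.9)) (if (false && true) then (\v.6) else (\w.w))) * ((if (if true then false else false) then (if true then 7 else 7) else (1 + 7)) + ((\p.3) (8 * 5))))
step 3: [let@0.0] (((\u.9) (if (false && true) then (\v.6) else (\w.w))) * ((if (if true then false else false) then (if true then 7 else 7) else (1 + 7)) + ((\p.3) (8 * 5))))
step 4: [beta@0] (9 * ((if (if true then false else false) then (if true then 7 else 7) else (1 + 7)) + ((\p.3) (8 * 5))))
step 5: [if@1.0.0] (9 * ((if false then (if true then 7 else 7) else (1 + 7)) + ((\p.3) (8 * 5))))
step 6: [if@1.0] (9 * ((1 + 7) + ((\p.3) (8 * 5))))
step 7: [delta@1.0] (9 * (8 + ((\p.3) (8 * 5))))
step 8: [beta@1.1] (9 * (8 + 3))
step 9: [delta@1] (9 * 11)
step 10: [delta@root] 99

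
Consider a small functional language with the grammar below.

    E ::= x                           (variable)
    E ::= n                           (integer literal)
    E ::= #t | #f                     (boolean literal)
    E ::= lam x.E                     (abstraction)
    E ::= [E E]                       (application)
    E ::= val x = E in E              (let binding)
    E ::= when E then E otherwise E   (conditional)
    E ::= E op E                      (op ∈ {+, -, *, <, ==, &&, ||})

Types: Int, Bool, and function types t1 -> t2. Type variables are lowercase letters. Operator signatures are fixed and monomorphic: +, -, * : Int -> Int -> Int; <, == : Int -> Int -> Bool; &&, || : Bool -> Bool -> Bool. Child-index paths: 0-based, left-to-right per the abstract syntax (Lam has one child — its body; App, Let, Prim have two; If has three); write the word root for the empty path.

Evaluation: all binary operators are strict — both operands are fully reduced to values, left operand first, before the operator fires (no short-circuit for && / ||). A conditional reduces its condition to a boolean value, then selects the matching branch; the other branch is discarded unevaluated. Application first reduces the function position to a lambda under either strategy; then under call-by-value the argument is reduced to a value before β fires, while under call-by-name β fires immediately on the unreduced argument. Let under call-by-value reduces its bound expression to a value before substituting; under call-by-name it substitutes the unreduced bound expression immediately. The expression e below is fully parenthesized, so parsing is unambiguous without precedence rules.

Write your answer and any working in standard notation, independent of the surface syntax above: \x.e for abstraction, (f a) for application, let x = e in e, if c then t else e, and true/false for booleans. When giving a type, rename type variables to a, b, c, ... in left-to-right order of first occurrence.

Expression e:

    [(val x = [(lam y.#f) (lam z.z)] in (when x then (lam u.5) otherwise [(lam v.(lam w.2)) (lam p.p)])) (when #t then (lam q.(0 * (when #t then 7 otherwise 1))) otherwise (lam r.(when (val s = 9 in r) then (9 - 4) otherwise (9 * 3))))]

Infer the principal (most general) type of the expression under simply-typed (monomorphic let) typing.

Derivation:
\y._ : a -> Bool
z : b
\z._ : b -> b
  unify a -> Bool ~ (b -> b) -> c
  unify a ~ b -> b
  unify Bool ~ c
_ _ : Bool
let x : Bool
x : Bool
  unify Bool ~ Bool
\u._ : d -> Int
\w._ : f -> Int
\v._ : e -> f -> Int
p : g
\p._ : g -> g
  unify e -> f -> Int ~ (g -> g) -> h
  unify e ~ g -> g
  unify f -> Int ~ h
_ _ : f -> Int
  unify d -> Int ~ f -> Int
  unify d ~ f
  unify Int ~ Int
  unify Bool ~ Bool
  unify Int ~ Int
  unify Bool ~ Bool
  unify Int ~ Int
  unify Int ~ Int
\q._ : i -> Int
let s : Int
r : j
  unify j ~ Bool
  unify Int ~ Int
  unify Int ~ Int
  unify Int ~ Int
  unify Int ~ Int
  unify Int ~ Int
\r._ : Bool -> Int
  unify i -> Int ~ Bool -> Int
  unify i ~ Bool
  unify Int ~ Int
  unify f -> Int ~ (Bool -> Int) -> k
  unify f ~ Bool -> Int
  unify Int ~ k
_ _ : Int

Answer: Int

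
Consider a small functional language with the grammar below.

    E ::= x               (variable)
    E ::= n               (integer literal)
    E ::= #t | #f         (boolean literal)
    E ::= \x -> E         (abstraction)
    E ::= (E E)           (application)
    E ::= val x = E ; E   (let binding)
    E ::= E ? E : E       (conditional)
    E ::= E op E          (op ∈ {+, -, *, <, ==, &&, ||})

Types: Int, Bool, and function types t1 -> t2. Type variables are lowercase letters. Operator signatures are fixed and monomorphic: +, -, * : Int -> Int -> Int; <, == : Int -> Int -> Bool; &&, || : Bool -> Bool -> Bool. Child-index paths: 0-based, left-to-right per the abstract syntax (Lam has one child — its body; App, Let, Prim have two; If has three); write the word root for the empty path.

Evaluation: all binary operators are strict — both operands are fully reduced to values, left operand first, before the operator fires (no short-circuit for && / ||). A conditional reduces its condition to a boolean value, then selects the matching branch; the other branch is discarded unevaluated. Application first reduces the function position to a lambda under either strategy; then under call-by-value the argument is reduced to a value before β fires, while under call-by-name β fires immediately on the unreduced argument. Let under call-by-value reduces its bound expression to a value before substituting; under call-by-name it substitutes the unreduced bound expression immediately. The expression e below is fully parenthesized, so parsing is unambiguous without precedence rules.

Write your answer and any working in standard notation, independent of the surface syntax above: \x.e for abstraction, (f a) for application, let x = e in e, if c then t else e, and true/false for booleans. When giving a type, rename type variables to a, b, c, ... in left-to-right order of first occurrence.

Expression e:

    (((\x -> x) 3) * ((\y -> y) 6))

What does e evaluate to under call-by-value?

Derivation:
step 0: (((\x.x) 3) * ((\y.y) 6))
step 1: [beta@0] (3 * ((\y.y) 6))
step 2: [beta@1] (3 * 6)
step 3: [delta@root] 18

Answer: 18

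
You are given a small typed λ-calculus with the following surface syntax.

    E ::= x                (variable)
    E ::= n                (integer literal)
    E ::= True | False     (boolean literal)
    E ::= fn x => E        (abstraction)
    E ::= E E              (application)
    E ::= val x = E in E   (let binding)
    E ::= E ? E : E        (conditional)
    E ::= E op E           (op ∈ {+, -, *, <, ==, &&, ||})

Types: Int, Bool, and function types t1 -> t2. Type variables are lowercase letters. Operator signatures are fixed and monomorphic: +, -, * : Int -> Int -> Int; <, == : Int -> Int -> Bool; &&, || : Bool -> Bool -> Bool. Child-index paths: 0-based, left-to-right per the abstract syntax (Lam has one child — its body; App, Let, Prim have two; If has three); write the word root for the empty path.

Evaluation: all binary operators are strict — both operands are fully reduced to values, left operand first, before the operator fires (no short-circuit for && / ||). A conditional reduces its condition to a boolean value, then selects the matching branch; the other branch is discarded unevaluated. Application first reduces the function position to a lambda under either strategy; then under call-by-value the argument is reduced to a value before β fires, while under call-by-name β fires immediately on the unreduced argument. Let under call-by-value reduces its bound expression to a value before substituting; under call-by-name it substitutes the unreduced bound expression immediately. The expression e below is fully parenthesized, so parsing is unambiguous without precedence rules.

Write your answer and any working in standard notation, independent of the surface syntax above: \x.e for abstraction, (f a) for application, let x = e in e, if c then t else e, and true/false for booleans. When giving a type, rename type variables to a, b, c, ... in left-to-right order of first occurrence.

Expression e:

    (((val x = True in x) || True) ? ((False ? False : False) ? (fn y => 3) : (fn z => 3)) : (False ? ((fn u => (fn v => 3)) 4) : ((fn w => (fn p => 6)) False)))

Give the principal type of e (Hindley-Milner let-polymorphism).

Answer: a -> Int

Trace:
let x : Bool
x : Bool
  unify Bool ~ Bool
  unify Bool ~ Bool
  unify Bool ~ Bool
  unify Bool ~ Bool
  unify Bool ~ Bool
  unify Bool ~ Bool
\y._ : a -> Int
\z._ : b -> Int
  unify a -> Int ~ b -> Int
  unify a ~ b
  unify Int ~ Int
  unify Bool ~ Bool
\v._ : d -> Int
\u._ : c -> d -> Int
  unify c -> d -> Int ~ Int -> e
  unify c ~ Int
  unify d -> Int ~ e
_ _ : d -> Int
\p._ : g -> Int
\w._ : f -> g -> Int
  unify f -> g -> Int ~ Bool -> h
  unify f ~ Bool
  unify g -> Int ~ h
_ _ : g -> Int
  unify d -> Int ~ g -> Int
  unify d ~ g
  unify Int ~ Int
  unify b -> Int ~ g -> Int
  unify b ~ g
  unify Int ~ Int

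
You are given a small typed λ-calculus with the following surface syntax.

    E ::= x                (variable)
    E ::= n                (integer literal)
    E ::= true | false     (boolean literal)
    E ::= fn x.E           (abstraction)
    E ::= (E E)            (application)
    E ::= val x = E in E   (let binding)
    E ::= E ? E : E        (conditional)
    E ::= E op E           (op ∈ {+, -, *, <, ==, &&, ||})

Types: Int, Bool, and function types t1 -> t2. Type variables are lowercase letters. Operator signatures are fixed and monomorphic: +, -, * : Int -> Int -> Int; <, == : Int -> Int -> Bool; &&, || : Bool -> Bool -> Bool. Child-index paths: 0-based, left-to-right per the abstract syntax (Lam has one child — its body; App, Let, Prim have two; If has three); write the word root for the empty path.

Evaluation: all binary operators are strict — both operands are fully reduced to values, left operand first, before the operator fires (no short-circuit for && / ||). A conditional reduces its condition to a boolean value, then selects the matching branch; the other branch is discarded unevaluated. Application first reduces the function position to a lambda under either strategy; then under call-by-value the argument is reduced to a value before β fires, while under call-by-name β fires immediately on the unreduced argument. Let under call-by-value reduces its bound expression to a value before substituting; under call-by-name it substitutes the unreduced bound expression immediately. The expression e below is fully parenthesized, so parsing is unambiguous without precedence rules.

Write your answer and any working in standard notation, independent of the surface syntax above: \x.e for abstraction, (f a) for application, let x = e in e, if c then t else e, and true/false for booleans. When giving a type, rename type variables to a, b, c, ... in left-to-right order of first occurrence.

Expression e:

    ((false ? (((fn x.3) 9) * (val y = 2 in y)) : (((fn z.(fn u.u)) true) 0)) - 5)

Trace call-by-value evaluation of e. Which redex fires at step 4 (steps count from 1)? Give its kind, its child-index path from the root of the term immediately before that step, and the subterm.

Trace:
step 0: ((if false then (((\x.3) 9) * (let y = 2 in y)) else (((\z.(\u.u)) true) 0)) - 5)
step 1: [if@0] ((((\z.(\u.u)) true) 0) - 5)
step 2: [beta@0.0] (((\u.u) 0) - 5)
step 3: [beta@0] (0 - 5)
step 4: [delta@root] -5

Answer: delta at root : (0 - 5)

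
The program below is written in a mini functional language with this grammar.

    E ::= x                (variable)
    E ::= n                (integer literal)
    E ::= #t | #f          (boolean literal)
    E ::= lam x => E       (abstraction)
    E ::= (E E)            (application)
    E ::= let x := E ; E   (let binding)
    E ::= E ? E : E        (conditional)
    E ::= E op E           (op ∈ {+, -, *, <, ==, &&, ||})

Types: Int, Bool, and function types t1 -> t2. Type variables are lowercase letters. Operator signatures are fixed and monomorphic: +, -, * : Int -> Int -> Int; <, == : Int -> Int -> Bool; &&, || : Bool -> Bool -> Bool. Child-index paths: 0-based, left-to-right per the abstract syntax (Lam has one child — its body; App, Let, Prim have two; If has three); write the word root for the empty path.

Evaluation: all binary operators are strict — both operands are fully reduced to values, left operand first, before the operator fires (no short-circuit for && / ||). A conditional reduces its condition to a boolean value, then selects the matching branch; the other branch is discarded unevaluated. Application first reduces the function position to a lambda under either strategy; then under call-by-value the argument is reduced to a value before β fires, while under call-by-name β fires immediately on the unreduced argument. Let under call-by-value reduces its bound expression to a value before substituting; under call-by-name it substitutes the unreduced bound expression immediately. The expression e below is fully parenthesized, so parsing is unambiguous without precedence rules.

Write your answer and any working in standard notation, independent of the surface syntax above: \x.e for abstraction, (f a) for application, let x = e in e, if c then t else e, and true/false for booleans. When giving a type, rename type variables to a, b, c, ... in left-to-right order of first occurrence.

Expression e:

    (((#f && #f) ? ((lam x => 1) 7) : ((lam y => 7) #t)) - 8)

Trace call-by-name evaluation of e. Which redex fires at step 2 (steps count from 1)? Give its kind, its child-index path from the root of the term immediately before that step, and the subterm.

Trace:
step 0: ((if (false && false) then ((\x.1) 7) else ((\y.7) true)) - 8)
step 1: [delta@0.0] ((if false then ((\x.1) 7) else ((\y.7) true)) - 8)
step 2: [if@0] (((\y.7) true) - 8)

Answer: if at 0 : (if false then ((\x.1) 7) else ((\y.7) true))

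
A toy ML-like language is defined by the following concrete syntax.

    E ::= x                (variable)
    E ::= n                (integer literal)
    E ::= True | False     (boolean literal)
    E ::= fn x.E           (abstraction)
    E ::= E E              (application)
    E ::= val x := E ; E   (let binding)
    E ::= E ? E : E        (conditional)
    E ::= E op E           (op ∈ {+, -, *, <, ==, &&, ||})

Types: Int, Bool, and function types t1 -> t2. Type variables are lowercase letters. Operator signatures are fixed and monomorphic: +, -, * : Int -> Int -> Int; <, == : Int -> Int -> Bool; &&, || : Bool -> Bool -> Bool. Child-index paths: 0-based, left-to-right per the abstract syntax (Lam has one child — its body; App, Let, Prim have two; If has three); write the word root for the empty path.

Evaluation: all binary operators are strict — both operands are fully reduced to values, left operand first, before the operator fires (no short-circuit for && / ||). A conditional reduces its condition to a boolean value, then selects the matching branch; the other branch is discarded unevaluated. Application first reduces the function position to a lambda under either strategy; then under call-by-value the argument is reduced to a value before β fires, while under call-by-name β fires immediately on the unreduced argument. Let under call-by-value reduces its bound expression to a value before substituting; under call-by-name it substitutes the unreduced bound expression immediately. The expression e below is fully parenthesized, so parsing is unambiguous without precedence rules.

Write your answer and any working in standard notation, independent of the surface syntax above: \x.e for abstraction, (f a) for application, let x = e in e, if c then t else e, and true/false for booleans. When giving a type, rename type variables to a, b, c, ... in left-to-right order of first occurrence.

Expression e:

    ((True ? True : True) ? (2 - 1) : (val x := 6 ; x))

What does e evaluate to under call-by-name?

Trace:
step 0: (if (if true then true else true) then (2 - 1) else (let x = 6 in x))
step 1: [if@0] (if true then (2 - 1) else (let x = 6 in x))
step 2: [if@root] (2 - 1)
step 3: [delta@root] 1

Answer: 1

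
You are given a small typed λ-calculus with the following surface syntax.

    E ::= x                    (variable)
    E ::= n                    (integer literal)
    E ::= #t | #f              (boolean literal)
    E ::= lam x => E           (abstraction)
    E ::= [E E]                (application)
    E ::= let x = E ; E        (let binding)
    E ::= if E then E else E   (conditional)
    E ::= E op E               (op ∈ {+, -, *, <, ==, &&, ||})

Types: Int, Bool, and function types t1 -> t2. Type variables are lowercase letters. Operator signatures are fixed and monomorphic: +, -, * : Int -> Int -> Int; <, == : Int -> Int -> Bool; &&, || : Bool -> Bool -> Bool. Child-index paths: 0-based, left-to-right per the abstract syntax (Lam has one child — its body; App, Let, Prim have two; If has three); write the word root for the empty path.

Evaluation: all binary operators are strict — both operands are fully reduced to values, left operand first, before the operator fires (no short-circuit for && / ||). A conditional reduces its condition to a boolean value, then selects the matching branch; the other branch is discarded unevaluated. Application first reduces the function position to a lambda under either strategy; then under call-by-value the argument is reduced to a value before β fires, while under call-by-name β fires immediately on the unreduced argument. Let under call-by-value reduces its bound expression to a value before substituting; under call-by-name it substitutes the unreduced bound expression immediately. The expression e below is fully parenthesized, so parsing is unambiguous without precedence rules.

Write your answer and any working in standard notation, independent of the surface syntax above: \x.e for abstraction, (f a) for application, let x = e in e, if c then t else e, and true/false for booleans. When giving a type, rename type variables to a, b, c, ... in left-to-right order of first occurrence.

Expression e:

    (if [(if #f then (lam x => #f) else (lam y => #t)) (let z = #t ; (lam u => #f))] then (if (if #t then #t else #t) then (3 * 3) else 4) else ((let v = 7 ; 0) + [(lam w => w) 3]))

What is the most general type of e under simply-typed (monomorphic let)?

Answer: Int

Trace:
  unify Bool ~ Bool
\x._ : a -> Bool
\y._ : b -> Bool
  unify a -> Bool ~ b -> Bool
  unify a ~ b
  unify Bool ~ Bool
let z : Bool
\u._ : c -> Bool
  unify b -> Bool ~ (c -> Bool) -> d
  unify b ~ c -> Bool
  unify Bool ~ d
_ _ : Bool
  unify Bool ~ Bool
  unify Bool ~ Bool
  unify Bool ~ Bool
  unify Bool ~ Bool
  unify Int ~ Int
  unify Int ~ Int
  unify Int ~ Int
let v : Int
  unify Int ~ Int
w : e
\w._ : e -> e
  unify e -> e ~ Int -> f
  unify e ~ Int
  unify Int ~ f
_ _ : Int
  unify Int ~ Int
  unify Int ~ Int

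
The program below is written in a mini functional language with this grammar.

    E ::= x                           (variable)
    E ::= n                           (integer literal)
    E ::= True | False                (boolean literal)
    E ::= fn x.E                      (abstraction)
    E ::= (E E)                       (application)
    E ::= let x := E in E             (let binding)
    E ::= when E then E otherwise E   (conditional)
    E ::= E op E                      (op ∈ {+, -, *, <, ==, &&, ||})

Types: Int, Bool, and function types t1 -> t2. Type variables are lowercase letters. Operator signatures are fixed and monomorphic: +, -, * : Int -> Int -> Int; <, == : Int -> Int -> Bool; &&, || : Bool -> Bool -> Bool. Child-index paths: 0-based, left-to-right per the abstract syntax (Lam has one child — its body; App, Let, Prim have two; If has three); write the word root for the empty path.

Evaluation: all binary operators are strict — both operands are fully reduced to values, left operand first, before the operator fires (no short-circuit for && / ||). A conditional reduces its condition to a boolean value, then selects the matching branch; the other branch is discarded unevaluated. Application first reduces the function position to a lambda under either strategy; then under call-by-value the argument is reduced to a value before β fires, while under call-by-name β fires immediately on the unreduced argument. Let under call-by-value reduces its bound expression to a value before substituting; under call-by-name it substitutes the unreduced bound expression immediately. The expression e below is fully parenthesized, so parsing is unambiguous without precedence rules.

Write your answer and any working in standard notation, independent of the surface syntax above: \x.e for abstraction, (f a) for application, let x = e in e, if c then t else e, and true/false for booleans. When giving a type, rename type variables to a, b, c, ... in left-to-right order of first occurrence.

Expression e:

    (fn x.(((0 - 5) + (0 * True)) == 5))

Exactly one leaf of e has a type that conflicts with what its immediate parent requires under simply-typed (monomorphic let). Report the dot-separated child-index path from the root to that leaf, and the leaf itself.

Answer: 0.0.1.1 : true

Derivation:
  unify Int ~ Int
  unify Int ~ Int
  unify Int ~ Int
  unify Int ~ Int
  unify Bool ~ Int
  FAIL: mismatch Bool ~ Int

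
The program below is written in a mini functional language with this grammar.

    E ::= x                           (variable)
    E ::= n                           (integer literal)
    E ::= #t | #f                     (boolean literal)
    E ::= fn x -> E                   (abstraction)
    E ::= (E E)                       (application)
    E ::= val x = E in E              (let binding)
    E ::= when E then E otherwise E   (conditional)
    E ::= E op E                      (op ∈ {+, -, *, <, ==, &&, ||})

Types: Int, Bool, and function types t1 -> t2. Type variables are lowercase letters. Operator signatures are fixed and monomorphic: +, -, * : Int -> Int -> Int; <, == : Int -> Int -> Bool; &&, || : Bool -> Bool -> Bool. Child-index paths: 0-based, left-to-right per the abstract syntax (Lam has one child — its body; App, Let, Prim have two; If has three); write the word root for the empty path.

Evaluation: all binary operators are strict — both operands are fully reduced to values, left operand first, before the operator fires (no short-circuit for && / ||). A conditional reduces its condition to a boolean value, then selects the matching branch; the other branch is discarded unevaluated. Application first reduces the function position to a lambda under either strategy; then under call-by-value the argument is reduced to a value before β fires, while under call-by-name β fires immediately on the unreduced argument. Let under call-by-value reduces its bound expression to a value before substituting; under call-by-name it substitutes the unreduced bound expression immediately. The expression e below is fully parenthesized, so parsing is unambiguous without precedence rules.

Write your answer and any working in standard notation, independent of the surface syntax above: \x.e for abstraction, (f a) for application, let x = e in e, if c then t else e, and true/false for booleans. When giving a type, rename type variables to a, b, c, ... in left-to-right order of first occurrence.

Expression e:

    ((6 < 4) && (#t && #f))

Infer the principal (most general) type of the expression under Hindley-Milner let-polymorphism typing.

Answer: Bool

Trace:
  unify Int ~ Int
  unify Int ~ Int
  unify Bool ~ Bool
  unify Bool ~ Bool
  unify Bool ~ Bool
  unify Bool ~ Bool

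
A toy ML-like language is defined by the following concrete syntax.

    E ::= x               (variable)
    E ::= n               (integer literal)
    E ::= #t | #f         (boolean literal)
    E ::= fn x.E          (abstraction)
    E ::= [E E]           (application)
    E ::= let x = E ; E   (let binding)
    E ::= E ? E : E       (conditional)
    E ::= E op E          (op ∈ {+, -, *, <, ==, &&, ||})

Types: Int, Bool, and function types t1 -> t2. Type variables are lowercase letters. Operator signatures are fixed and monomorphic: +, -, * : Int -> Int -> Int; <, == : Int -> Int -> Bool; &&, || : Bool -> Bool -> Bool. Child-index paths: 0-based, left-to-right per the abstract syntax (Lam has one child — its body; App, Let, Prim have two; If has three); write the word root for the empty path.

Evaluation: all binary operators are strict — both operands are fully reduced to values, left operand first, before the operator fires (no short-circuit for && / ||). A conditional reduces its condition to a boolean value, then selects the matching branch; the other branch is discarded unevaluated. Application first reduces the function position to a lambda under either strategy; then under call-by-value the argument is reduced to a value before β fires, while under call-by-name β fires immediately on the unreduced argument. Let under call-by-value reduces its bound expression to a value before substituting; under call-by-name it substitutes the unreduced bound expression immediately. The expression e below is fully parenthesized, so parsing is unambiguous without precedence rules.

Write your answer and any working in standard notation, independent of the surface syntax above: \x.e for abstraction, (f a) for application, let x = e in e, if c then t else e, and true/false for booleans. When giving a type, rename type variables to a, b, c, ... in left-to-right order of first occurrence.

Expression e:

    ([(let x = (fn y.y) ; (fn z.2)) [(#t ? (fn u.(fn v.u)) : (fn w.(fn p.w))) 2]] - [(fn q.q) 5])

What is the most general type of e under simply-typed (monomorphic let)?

Answer: Int

Derivation:
y : a
\y._ : a -> a
let x : a -> a
\z._ : b -> Int
  unify Bool ~ Bool
u : c
\v._ : d -> c
\u._ : c -> d -> c
w : e
\p._ : f -> e
\w._ : e -> f -> e
  unify c -> d -> c ~ e -> f -> e
  unify c ~ e
  unify d -> e ~ f -> e
  unify d ~ f
  unify e ~ e
  unify e -> f -> e ~ Int -> g
  unify e ~ Int
  unify f -> Int ~ g
_ _ : f -> Int
  unify b -> Int ~ (f -> Int) -> h
  unify b ~ f -> Int
  unify Int ~ h
_ _ : Int
  unify Int ~ Int
q : i
\q._ : i -> i
  unify i -> i ~ Int -> j
  unify i ~ Int
  unify Int ~ j
_ _ : Int
  unify Int ~ Int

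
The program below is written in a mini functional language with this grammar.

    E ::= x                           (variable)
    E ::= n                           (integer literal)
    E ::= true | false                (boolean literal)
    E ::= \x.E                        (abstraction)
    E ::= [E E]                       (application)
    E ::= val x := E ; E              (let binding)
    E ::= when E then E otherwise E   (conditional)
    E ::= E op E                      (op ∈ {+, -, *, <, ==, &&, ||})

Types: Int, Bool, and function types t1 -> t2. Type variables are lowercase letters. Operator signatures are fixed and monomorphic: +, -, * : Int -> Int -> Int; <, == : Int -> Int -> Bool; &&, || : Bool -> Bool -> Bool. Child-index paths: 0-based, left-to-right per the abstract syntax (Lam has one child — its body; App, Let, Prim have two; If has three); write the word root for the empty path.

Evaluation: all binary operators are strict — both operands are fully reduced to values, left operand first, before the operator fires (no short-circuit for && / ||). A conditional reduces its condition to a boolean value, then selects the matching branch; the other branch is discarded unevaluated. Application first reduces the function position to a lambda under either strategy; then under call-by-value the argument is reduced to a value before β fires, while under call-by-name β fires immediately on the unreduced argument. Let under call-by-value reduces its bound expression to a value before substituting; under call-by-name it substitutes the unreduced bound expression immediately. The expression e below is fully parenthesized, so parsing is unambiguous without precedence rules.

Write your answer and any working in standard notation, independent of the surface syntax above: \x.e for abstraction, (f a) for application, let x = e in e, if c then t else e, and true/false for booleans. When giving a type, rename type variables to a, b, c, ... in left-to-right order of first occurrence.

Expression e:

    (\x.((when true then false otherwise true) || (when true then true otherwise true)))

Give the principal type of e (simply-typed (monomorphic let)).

Answer: a -> Bool

Working:
  unify Bool ~ Bool
  unify Bool ~ Bool
  unify Bool ~ Bool
  unify Bool ~ Bool
  unify Bool ~ Bool
  unify Bool ~ Bool
\x._ : a -> Bool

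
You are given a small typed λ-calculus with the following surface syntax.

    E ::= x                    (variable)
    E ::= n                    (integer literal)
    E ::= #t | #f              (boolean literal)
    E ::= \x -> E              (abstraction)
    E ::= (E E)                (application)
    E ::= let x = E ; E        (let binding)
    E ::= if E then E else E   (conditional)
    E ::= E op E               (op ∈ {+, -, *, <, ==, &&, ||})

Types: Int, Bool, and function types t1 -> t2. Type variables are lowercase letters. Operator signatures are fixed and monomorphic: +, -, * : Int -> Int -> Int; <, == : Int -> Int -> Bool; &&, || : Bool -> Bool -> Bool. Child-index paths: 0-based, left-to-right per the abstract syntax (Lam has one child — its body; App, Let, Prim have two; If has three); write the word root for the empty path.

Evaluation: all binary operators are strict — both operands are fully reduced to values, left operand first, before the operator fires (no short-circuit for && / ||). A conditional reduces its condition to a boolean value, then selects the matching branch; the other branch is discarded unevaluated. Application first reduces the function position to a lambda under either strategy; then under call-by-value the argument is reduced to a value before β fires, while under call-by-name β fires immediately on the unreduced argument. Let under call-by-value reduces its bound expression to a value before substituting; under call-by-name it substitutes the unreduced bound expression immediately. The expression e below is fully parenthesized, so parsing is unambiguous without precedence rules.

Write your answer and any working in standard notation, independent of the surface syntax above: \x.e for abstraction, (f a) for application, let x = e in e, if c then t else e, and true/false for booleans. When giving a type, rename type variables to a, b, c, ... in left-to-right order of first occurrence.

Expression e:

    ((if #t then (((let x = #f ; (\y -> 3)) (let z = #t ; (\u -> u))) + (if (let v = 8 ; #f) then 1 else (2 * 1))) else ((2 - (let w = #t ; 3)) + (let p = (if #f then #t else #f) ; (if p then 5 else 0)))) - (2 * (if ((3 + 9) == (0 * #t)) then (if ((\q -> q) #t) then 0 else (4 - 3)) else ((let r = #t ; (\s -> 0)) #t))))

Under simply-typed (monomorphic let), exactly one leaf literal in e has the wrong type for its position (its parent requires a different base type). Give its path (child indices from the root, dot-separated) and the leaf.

Answer: 1.1.0.1.1 : true

Derivation:
  unify Bool ~ Bool
let x : Bool
\y._ : a -> Int
let z : Bool
u : b
\u._ : b -> b
  unify a -> Int ~ (b -> b) -> c
  unify a ~ b -> b
  unify Int ~ c
_ _ : Int
  unify Int ~ Int
let v : Int
  unify Bool ~ Bool
  unify Int ~ Int
  unify Int ~ Int
  unify Int ~ Int
  unify Int ~ Int
  unify Int ~ Int
let w : Bool
  unify Int ~ Int
  unify Int ~ Int
  unify Bool ~ Bool
  unify Bool ~ Bool
let p : Bool
p : Bool
  unify Bool ~ Bool
  unify Int ~ Int
  unify Int ~ Int
  unify Int ~ Int
  unify Int ~ Int
  unify Int ~ Int
  unify Int ~ Int
  unify Int ~ Int
  unify Int ~ Int
  unify Int ~ Int
  unify Bool ~ Int
  FAIL: mismatch Bool ~ Int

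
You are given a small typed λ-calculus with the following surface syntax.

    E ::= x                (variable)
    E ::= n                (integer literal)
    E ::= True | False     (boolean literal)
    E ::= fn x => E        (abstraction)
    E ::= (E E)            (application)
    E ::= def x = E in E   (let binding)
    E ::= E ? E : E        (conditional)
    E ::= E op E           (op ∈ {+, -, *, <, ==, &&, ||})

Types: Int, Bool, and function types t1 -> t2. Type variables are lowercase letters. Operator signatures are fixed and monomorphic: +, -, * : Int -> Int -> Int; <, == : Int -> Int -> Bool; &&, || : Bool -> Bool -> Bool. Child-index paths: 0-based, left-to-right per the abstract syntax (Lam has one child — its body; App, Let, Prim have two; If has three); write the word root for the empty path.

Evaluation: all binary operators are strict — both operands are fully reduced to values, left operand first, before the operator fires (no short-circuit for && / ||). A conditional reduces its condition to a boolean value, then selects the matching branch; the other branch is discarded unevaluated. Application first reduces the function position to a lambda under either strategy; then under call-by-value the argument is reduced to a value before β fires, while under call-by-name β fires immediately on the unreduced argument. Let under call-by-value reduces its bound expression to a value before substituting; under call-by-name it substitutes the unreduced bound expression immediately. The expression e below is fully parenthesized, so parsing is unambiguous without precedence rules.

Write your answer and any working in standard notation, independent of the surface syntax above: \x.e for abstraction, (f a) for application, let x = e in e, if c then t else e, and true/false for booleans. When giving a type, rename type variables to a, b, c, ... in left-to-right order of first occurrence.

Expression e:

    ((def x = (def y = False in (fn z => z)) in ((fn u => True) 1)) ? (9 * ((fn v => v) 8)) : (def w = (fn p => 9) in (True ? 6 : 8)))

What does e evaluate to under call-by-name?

Answer: 72

Trace:
step 0: (if (let x = (let y = false in (\z.z)) in ((\u.true) 1)) then (9 * ((\v.v) 8)) else (let w = (\p.9) in (if true then 6 else 8)))
step 1: [let@0] (if ((\u.true) 1) then (9 * ((\v.v) 8)) else (let w = (\p.9) in (if true then 6 else 8)))
step 2: [beta@0] (if true then (9 * ((\v.v) 8)) else (let w = (\p.9) in (if true then 6 else 8)))
step 3: [if@root] (9 * ((\v.v) 8))
step 4: [beta@1] (9 * 8)
step 5: [delta@root] 72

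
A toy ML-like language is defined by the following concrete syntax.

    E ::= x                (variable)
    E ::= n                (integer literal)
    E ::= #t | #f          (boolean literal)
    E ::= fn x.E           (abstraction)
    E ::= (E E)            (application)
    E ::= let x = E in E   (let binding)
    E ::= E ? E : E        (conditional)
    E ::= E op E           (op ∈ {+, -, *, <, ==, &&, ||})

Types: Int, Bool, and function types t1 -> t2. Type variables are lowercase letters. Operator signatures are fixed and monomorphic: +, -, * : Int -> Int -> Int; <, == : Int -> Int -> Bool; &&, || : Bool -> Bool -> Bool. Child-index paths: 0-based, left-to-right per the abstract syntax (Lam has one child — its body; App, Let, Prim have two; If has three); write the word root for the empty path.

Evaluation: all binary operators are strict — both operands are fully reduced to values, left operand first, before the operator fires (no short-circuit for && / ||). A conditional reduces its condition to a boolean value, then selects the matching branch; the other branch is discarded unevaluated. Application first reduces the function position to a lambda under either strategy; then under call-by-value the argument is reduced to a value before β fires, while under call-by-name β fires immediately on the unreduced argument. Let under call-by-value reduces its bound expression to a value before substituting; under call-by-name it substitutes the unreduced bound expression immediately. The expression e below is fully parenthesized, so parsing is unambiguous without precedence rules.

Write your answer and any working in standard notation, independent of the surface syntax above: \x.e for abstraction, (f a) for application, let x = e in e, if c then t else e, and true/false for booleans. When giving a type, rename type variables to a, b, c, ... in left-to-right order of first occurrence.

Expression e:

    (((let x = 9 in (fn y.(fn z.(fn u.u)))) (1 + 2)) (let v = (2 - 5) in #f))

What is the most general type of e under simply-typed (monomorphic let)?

Trace:
let x : Int
u : c
\u._ : c -> c
\z._ : b -> c -> c
\y._ : a -> b -> c -> c
  unify Int ~ Int
  unify Int ~ Int
  unify a -> b -> c -> c ~ Int -> d
  unify a ~ Int
  unify b -> c -> c ~ d
_ _ : b -> c -> c
  unify Int ~ Int
  unify Int ~ Int
let v : Int
  unify b -> c -> c ~ Bool -> e
  unify b ~ Bool
  unify c -> c ~ e
_ _ : c -> c

Answer: a -> a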